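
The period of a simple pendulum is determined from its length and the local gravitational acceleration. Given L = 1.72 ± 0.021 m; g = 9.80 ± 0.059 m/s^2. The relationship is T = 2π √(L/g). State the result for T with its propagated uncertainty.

Products/powers → add relative errors in quadrature, weighted by exponent:
  (½·δL/L)² = (0.5×0.0122)² = 3.73e-05;  (−½·δg/g)² = (-0.5×0.00602)² = 9.06e-06
δT/T = √(4.63e-05) = 0.00681
T = 2.63 s, so δT = 0.00681 × 2.63 = 0.0179 s.

2.63 ± 0.0179 s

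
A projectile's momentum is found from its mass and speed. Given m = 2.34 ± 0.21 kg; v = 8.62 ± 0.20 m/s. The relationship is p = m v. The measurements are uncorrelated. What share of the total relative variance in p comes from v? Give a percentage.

(δp/p)² = (1·δm/m)² + (1·δv/v)²
  m term: (1×0.0897)² = 0.00805
  v term: (1×0.0232)² = 0.000538
Total = 0.00859. Share from v = 0.000538/0.00859 = 0.0627.

6.27%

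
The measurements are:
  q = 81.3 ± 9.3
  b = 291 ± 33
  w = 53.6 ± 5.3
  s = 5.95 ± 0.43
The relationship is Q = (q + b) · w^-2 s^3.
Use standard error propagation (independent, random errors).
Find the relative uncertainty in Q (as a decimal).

Let u = q + b = 372. δu = √(δq² + δb²) = √(86.5 + 1090) = 34.3, so δu/u = 0.0921.
Q is then a monomial in u, w, s:
δQ/Q = √((δu/u)² + (-2·δw/w)² + (3·δs/s)²) = √(0.00848 + 0.0391 + 0.0470) = 0.308

0.308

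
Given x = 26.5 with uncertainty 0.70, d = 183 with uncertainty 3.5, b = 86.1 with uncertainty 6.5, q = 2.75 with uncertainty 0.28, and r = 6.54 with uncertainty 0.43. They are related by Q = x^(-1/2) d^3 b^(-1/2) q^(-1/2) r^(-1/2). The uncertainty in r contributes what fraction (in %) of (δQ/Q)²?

(δQ/Q)² = (−½·δx/x)² + (3·δd/d)² + (−½·δb/b)² + (−½·δq/q)² + (−½·δr/r)²
  x term: (-0.5×0.0264)² = 0.000174
  d term: (3×0.0191)² = 0.00329
  b term: (-0.5×0.0755)² = 0.00142
  q term: (-0.5×0.102)² = 0.00259
  r term: (-0.5×0.0657)² = 0.00108
Total = 0.00856. Share from r = 0.00108/0.00856 = 0.126.

12.6%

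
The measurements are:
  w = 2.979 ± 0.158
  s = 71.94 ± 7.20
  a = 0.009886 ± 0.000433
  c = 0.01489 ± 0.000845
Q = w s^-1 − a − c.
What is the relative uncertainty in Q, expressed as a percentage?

28.8%

Let p = w·s^-1 = 0.04141. δp/p = √((1·δw/w)² + (-1·δs/s)²) = √(0.00281 + 0.0100) = 0.113, so δp = 0.00469.
Q = p − a − c: δQ = √(δp² + δa² + δc²) = √(2.2e-05 + 1.87e-07 + 7.14e-07) = 0.00479
Q = 0.01663, so δQ/Q = 0.00479/0.01663 = 0.288.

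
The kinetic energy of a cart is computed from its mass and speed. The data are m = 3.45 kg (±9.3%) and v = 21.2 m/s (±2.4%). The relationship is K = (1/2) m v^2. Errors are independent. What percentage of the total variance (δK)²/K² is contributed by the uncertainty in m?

79.0%

(δK/K)² = (1·δm/m)² + (2·δv/v)²
  m term: (1×0.0930)² = 0.00865
  v term: (2×0.0240)² = 0.00230
Total = 0.0110. Share from m = 0.00865/0.0110 = 0.790.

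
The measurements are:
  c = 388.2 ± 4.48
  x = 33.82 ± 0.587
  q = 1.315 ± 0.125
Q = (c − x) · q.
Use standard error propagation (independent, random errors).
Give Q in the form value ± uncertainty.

466.0 ± 44.7

Let u = c − x = 354.4. δu = √(δc² + δx²) = √(20.1 + 0.345) = 4.52, so δu/u = 0.0127.
Q is then a monomial in u, q:
δQ/Q = √((δu/u)² + (1·δq/q)²) = √(0.000163 + 0.00904) = 0.0959
Q = 466.0, so δQ = 0.0959 × 466.0 = 44.7.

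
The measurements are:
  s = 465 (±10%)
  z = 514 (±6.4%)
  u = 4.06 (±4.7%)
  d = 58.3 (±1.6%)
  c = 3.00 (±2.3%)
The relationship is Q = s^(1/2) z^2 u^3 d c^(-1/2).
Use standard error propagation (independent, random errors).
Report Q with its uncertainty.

(1.28 ± 0.254) × 10^10

Relative error in a monomial: (δQ/Q)² = Σ (nᵢ · δxᵢ/xᵢ)².
  (½·δs/s)² = (0.5×0.100)² = 0.00250;  (2·δz/z)² = (2×0.0640)² = 0.0164;  (3·δu/u)² = (3×0.0470)² = 0.0199;  (1·δd/d)² = (1×0.0160)² = 0.000256;  (−½·δc/c)² = (-0.5×0.0230)² = 0.000132
δQ/Q = √(0.0392) = 0.198
Q = 1.28e+10, so δQ = 0.198 × 1.28e+10 = 2.54e+09.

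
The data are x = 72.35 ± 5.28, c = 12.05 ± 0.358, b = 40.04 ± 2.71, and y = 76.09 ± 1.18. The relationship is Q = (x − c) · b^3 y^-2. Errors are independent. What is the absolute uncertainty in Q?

Let u = x − c = 60.30. δu = √(δx² + δc²) = √(27.9 + 0.128) = 5.29, so δu/u = 0.0878.
Q is then a monomial in u, b, y:
δQ/Q = √((δu/u)² + (3·δb/b)² + (-2·δy/y)²) = √(0.00770 + 0.0412 + 0.000962) = 0.223
Q = 668.6, so δQ = 0.223 × 668.6 = 149.

149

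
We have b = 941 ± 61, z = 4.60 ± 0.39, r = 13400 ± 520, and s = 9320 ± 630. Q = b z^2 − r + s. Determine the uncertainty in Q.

Let p = b·z^2 = 19900. δp/p = √((1·δb/b)² + (2·δz/z)²) = √(0.00420 + 0.0288) = 0.182, so δp = 3610.
Q = p − r + s: δQ = √(δp² + δr² + δs²) = √(1.31e+07 + 2.7e+05 + 3.97e+05) = 3710

3710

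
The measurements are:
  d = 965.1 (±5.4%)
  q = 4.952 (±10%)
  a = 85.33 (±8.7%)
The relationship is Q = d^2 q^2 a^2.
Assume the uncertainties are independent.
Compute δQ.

Q is a product of powers, so relative uncertainties combine in quadrature:
  (2·δd/d)² = (2×0.0540)² = 0.0117;  (2·δq/q)² = (2×0.100)² = 0.0400;  (2·δa/a)² = (2×0.0870)² = 0.0303
δQ/Q = √(0.0819) = 0.286
Q = 1.663e+11, so δQ = 0.286 × 1.663e+11 = 4.76e+10.

4.76e+10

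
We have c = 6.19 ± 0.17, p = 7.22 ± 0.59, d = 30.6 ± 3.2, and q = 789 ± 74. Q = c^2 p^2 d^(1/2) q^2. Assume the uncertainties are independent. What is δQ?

Relative error in a monomial: (δQ/Q)² = Σ (nᵢ · δxᵢ/xᵢ)².
  (2·δc/c)² = (2×0.0275)² = 0.00302;  (2·δp/p)² = (2×0.0817)² = 0.0267;  (½·δd/d)² = (0.5×0.105)² = 0.00273;  (2·δq/q)² = (2×0.0938)² = 0.0352
δQ/Q = √(0.0676) = 0.260
Q = 6.88e+09, so δQ = 0.260 × 6.88e+09 = 1.79e+09.

1.79e+09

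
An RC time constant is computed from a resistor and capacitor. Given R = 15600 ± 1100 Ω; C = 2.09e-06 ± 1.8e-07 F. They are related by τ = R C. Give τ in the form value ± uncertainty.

Since τ is a product/quotient, work with relative uncertainties:
  (1·δR/R)² = (1×0.0705)² = 0.00497;  (1·δC/C)² = (1×0.0861)² = 0.00742
δτ/τ = √(0.0124) = 0.111
τ = 0.0326 s, so δτ = 0.111 × 0.0326 = 0.00363 s.

0.0326 ± 0.00363 s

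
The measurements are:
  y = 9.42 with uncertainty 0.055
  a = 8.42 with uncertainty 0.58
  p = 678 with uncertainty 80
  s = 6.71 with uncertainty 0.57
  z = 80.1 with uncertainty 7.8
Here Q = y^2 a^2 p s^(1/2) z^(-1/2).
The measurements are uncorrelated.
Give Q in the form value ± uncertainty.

Products/powers → add relative errors in quadrature, weighted by exponent:
  (2·δy/y)² = (2×0.00584)² = 0.000136;  (2·δa/a)² = (2×0.0689)² = 0.0190;  (1·δp/p)² = (1×0.118)² = 0.0139;  (½·δs/s)² = (0.5×0.0849)² = 0.00180;  (−½·δz/z)² = (-0.5×0.0974)² = 0.00237
δQ/Q = √(0.0372) = 0.193
Q = 1.23e+06, so δQ = 0.193 × 1.23e+06 = 2.38e+05.

(1.23 ± 0.238) × 10^6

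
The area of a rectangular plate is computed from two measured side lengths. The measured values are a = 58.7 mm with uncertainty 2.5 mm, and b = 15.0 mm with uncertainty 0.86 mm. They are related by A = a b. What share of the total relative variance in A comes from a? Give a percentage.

35.6%

(δA/A)² = (1·δa/a)² + (1·δb/b)²
  a term: (1×0.0426)² = 0.00181
  b term: (1×0.0573)² = 0.00329
Total = 0.00510. Share from a = 0.00181/0.00510 = 0.356.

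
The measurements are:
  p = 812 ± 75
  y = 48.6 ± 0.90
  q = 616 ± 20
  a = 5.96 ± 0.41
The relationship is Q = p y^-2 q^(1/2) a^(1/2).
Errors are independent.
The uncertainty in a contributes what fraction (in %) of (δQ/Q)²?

10.4%

(δQ/Q)² = (1·δp/p)² + (-2·δy/y)² + (½·δq/q)² + (½·δa/a)²
  p term: (1×0.0924)² = 0.00853
  y term: (-2×0.0185)² = 0.00137
  q term: (0.5×0.0325)² = 0.000264
  a term: (0.5×0.0688)² = 0.00118
Total = 0.0113. Share from a = 0.00118/0.0113 = 0.104.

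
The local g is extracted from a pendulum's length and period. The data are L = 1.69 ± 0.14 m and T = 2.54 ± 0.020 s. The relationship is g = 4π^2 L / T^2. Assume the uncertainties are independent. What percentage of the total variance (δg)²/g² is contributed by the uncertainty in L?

(δg/g)² = (1·δL/L)² + (-2·δT/T)²
  L term: (1×0.0828)² = 0.00686
  T term: (-2×0.00787)² = 0.000248
Total = 0.00711. Share from L = 0.00686/0.00711 = 0.965.

96.5%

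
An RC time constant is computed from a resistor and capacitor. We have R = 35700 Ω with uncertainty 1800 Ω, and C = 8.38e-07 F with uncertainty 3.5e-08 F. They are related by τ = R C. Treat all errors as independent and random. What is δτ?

For a monomial τ ∝ R, C, fractional errors add in quadrature:
  (1·δR/R)² = (1×0.0504)² = 0.00254;  (1·δC/C)² = (1×0.0418)² = 0.00174
δτ/τ = √(0.00429) = 0.0655
τ = 0.0299 s, so δτ = 0.0655 × 0.0299 = 0.00196 s.

0.00196 s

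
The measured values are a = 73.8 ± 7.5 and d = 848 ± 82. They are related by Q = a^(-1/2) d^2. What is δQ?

16700

For a monomial Q ∝ a^(-1/2), d^2, fractional errors add in quadrature:
  (−½·δa/a)² = (-0.5×0.102)² = 0.00258;  (2·δd/d)² = (2×0.0967)² = 0.0374
δQ/Q = √(0.0400) = 0.200
Q = 83700, so δQ = 0.200 × 83700 = 16700.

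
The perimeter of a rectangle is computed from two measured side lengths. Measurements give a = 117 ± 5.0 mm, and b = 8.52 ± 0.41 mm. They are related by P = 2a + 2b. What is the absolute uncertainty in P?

10.0 mm

P is a linear combination, so absolute uncertainties add in quadrature:
  (2·δa)² = 100;  (2·δb)² = 0.672
δP = √(101) = 10.0 mm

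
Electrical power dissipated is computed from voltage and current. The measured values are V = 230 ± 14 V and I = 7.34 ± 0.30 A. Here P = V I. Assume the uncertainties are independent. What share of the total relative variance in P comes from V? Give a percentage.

68.9%

(δP/P)² = (1·δV/V)² + (1·δI/I)²
  V term: (1×0.0609)² = 0.00371
  I term: (1×0.0409)² = 0.00167
Total = 0.00538. Share from V = 0.00371/0.00538 = 0.689.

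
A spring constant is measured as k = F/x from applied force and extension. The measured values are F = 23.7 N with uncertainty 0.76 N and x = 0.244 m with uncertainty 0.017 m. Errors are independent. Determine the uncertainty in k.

k is a product of powers, so relative uncertainties combine in quadrature:
  (1·δF/F)² = (1×0.0321)² = 0.00103;  (-1·δx/x)² = (-1×0.0697)² = 0.00485
δk/k = √(0.00588) = 0.0767
k = 97.1 N/m, so δk = 0.0767 × 97.1 = 7.45 N/m.

7.45 N/m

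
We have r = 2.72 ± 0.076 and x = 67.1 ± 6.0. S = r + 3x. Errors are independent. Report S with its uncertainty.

204 ± 18.0

Each term contributes (cᵢ δxᵢ)² to (δS)²:
  (δr)² = 0.00578;  (3·δx)² = 324
δS = √(324) = 18.0
S = 204.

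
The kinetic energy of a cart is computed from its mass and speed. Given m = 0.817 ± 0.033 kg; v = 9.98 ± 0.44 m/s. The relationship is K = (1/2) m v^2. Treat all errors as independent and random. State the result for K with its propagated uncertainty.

40.7 ± 3.95 J

Since K is a product/quotient, work with relative uncertainties:
  (1·δm/m)² = (1×0.0404)² = 0.00163;  (2·δv/v)² = (2×0.0441)² = 0.00778
δK/K = √(0.00941) = 0.0970
K = 40.7 J, so δK = 0.0970 × 40.7 = 3.95 J.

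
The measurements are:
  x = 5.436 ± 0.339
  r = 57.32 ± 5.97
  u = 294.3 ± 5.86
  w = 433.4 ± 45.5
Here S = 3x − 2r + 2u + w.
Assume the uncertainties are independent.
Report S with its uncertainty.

923.7 ± 48.5

For a sum/difference, combine absolute errors in quadrature:
  (3·δx)² = 1.03;  (2·δr)² = 143;  (2·δu)² = 137;  (δw)² = 2070
δS = √(2350) = 48.5
S = 923.7.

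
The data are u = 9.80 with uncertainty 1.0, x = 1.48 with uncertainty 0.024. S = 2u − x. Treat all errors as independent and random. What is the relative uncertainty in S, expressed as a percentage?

Each term contributes (cᵢ δxᵢ)² to (δS)²:
  (2·δu)² = 4.00;  (δx)² = 0.000576
δS = √(4.00) = 2.00
S = 18.1, so δS/S = 2.00/18.1 = 0.110.

11.0%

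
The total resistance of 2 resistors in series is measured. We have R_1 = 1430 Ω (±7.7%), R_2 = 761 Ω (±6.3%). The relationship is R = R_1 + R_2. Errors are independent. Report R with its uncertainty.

Each term contributes (cᵢ δxᵢ)² to (δR)²:
  (δR_1)² = 12100;  (δR_2)² = 2300
δR = √(14400) = 120 Ω
R = 2190 Ω.

2190 ± 120 Ω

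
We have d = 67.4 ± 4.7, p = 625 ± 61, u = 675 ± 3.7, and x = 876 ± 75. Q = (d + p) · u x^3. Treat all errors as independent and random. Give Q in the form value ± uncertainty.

Let w = d + p = 692. δw = √(δd² + δp²) = √(22.1 + 3720) = 61.2, so δw/w = 0.0884.
Q is then a monomial in w, u, x:
δQ/Q = √((δw/w)² + (1·δu/u)² + (3·δx/x)²) = √(0.00781 + 3e-05 + 0.0660) = 0.272
Q = 3.14e+14, so δQ = 0.272 × 3.14e+14 = 8.54e+13.

(3.14 ± 0.854) × 10^14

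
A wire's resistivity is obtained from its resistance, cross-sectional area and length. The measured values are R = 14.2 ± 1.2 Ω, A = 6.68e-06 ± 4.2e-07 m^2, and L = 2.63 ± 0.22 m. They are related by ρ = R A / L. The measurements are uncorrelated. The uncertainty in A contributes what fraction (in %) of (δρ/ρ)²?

21.9%

(δρ/ρ)² = (1·δR/R)² + (1·δA/A)² + (-1·δL/L)²
  R term: (1×0.0845)² = 0.00714
  A term: (1×0.0629)² = 0.00395
  L term: (-1×0.0837)² = 0.00700
Total = 0.0181. Share from A = 0.00395/0.0181 = 0.219.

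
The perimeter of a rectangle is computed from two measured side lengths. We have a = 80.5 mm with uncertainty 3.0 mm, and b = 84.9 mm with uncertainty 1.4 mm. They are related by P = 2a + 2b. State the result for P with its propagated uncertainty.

331 ± 6.62 mm

P is a linear combination, so absolute uncertainties add in quadrature:
  (2·δa)² = 36.0;  (2·δb)² = 7.84
δP = √(43.8) = 6.62 mm
P = 331 mm.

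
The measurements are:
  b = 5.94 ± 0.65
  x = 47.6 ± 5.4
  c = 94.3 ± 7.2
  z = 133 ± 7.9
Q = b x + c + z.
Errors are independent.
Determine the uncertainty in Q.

Let p = b·x = 283. δp/p = √((1·δb/b)² + (1·δx/x)²) = √(0.0120 + 0.0129) = 0.158, so δp = 44.6.
Q = p + c + z: δQ = √(δp² + δc² + δz²) = √(1990 + 51.8 + 62.4) = 45.8

45.8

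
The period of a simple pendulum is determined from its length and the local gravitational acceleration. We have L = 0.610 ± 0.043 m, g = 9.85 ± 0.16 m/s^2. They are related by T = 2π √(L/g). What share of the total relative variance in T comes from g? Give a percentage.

5.04%

(δT/T)² = (½·δL/L)² + (−½·δg/g)²
  L term: (0.5×0.0705)² = 0.00124
  g term: (-0.5×0.0162)² = 6.6e-05
Total = 0.00131. Share from g = 6.6e-05/0.00131 = 0.0504.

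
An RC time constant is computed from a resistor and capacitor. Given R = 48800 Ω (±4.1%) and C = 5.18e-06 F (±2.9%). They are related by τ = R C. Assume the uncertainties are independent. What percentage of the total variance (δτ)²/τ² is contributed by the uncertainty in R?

66.7%

(δτ/τ)² = (1·δR/R)² + (1·δC/C)²
  R term: (1×0.0410)² = 0.00168
  C term: (1×0.0290)² = 0.000841
Total = 0.00252. Share from R = 0.00168/0.00252 = 0.667.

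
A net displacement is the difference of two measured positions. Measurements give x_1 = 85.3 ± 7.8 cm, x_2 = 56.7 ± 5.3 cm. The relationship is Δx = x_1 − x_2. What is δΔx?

9.43 cm

Δx is a linear combination, so absolute uncertainties add in quadrature:
  (δx_1)² = 60.8;  (δx_2)² = 28.1
δΔx = √(88.9) = 9.43 cm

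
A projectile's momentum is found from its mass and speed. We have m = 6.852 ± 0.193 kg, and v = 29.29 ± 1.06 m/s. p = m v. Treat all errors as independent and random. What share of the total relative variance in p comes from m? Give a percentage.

(δp/p)² = (1·δm/m)² + (1·δv/v)²
  m term: (1×0.0282)² = 0.000793
  v term: (1×0.0362)² = 0.00131
Total = 0.00210. Share from m = 0.000793/0.00210 = 0.377.

37.7%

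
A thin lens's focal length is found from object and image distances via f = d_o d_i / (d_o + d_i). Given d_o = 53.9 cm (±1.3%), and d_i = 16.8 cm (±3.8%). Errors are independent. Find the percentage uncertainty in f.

∂f/∂d_o = (d_i/(d_o+d_i))² = 0.0565;  ∂f/∂d_i = (d_o/(d_o+d_i))² = 0.581
δf = √((∂f/∂d_o · δd_o)² + (∂f/∂d_i · δd_i)²) = √(0.00157 + 0.138) = 0.373 cm
f = 12.8 cm, so δf/f = 0.373/12.8 = 0.0291.

2.91%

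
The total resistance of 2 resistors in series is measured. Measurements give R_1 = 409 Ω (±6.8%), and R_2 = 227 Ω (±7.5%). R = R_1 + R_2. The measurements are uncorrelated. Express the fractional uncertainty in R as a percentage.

Sums and differences: (δR)² = Σ (cᵢ δxᵢ)².
  (δR_1)² = 774;  (δR_2)² = 290
δR = √(1060) = 32.6 Ω
R = 636 Ω, so δR/R = 32.6/636 = 0.0513.

5.13%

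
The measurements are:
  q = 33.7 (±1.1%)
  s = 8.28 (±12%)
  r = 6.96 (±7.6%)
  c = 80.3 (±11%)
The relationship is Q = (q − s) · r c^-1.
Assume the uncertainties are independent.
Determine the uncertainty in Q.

0.309

Let u = q − s = 25.4. δu = √(δq² + δs²) = √(0.137 + 0.987) = 1.06, so δu/u = 0.0417.
Q is then a monomial in u, r, c:
δQ/Q = √((δu/u)² + (1·δr/r)² + (-1·δc/c)²) = √(0.00174 + 0.00578 + 0.0121) = 0.140
Q = 2.20, so δQ = 0.140 × 2.20 = 0.309.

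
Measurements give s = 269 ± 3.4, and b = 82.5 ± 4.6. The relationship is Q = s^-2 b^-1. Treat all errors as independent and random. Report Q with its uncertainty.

(1.68 ± 0.103) × 10^-7

For a monomial Q ∝ s^-2, b^-1, fractional errors add in quadrature:
  (-2·δs/s)² = (-2×0.0126)² = 0.000639;  (-1·δb/b)² = (-1×0.0558)² = 0.00311
δQ/Q = √(0.00375) = 0.0612
Q = 1.68e-07, so δQ = 0.0612 × 1.68e-07 = 1.03e-08.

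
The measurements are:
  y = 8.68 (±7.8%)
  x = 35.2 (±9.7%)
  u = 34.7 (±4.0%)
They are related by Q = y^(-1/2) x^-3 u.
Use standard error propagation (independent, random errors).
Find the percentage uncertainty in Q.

Products/powers → add relative errors in quadrature, weighted by exponent:
  (−½·δy/y)² = (-0.5×0.0780)² = 0.00152;  (-3·δx/x)² = (-3×0.0970)² = 0.0847;  (1·δu/u)² = (1×0.0400)² = 0.00160
δQ/Q = √(0.0878) = 0.296

29.6%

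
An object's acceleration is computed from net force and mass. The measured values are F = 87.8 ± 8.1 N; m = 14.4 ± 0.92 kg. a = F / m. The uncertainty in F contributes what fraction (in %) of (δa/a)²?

(δa/a)² = (1·δF/F)² + (-1·δm/m)²
  F term: (1×0.0923)² = 0.00851
  m term: (-1×0.0639)² = 0.00408
Total = 0.0126. Share from F = 0.00851/0.0126 = 0.676.

67.6%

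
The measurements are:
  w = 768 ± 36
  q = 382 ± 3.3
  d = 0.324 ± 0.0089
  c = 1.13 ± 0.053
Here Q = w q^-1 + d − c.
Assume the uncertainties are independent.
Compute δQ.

0.110

Let p = w·q^-1 = 2.01. δp/p = √((1·δw/w)² + (-1·δq/q)²) = √(0.00220 + 7.46e-05) = 0.0477, so δp = 0.0958.
Q = p + d − c: δQ = √(δp² + δd² + δc²) = √(0.00918 + 7.92e-05 + 0.00281) = 0.110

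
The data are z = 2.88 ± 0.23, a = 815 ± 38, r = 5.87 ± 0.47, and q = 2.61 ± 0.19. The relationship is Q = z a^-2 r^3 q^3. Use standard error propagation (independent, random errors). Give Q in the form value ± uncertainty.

0.0156 ± 0.00541

Each factor contributes (exponent × relative error)² to (δQ/Q)²:
  (1·δz/z)² = (1×0.0799)² = 0.00638;  (-2·δa/a)² = (-2×0.0466)² = 0.00870;  (3·δr/r)² = (3×0.0801)² = 0.0577;  (3·δq/q)² = (3×0.0728)² = 0.0477
δQ/Q = √(0.120) = 0.347
Q = 0.0156, so δQ = 0.347 × 0.0156 = 0.00541.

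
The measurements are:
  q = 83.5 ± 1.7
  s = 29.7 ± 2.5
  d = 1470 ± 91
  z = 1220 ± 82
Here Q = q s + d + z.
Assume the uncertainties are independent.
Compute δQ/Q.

Let p = q·s = 2480. δp/p = √((1·δq/q)² + (1·δs/s)²) = √(0.000415 + 0.00709) = 0.0866, so δp = 215.
Q = p + d + z: δQ = √(δp² + δd² + δz²) = √(46100 + 8280 + 6720) = 247
Q = 5170, so δQ/Q = 247/5170 = 0.0478.

0.0478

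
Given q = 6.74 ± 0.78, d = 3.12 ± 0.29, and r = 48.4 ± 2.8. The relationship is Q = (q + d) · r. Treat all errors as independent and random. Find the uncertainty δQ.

48.8

Let u = q + d = 9.86. δu = √(δq² + δd²) = √(0.608 + 0.0841) = 0.832, so δu/u = 0.0844.
Q is then a monomial in u, r:
δQ/Q = √((δu/u)² + (1·δr/r)²) = √(0.00712 + 0.00335) = 0.102
Q = 477, so δQ = 0.102 × 477 = 48.8.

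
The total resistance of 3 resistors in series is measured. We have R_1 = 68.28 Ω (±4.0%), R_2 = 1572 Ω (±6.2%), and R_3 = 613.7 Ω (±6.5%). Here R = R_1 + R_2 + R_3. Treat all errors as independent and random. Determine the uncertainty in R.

105 Ω

For a sum/difference, combine absolute errors in quadrature:
  (δR_1)² = 7.46;  (δR_2)² = 9500;  (δR_3)² = 1590
δR = √(11100) = 105 Ω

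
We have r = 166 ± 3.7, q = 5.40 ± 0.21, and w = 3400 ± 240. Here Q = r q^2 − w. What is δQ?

Let p = r·q^2 = 4840. δp/p = √((1·δr/r)² + (2·δq/q)²) = √(0.000497 + 0.00605) = 0.0809, so δp = 392.
Q = p − w: δQ = √(δp² + δw²) = √(1.53e+05 + 57600) = 459

459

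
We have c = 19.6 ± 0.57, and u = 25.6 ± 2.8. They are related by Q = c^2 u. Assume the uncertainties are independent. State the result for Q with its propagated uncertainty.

Products/powers → add relative errors in quadrature, weighted by exponent:
  (2·δc/c)² = (2×0.0291)² = 0.00338;  (1·δu/u)² = (1×0.109)² = 0.0120
δQ/Q = √(0.0153) = 0.124
Q = 9830, so δQ = 0.124 × 9830 = 1220.

9830 ± 1220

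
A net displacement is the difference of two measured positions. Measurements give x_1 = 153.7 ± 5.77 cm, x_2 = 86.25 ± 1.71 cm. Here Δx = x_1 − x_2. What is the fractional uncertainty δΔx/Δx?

0.0892

For a sum/difference, combine absolute errors in quadrature:
  (δx_1)² = 33.3;  (δx_2)² = 2.92
δΔx = √(36.2) = 6.02 cm
Δx = 67.45 cm, so δΔx/Δx = 6.02/67.45 = 0.0892.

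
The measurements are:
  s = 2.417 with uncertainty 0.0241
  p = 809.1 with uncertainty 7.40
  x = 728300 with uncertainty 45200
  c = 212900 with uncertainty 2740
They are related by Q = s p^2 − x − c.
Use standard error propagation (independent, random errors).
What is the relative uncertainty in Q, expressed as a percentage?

Let w = s·p^2 = 1.582e+06. δw/w = √((1·δs/s)² + (2·δp/p)²) = √(9.94e-05 + 0.000335) = 0.0208, so δw = 33000.
Q = w − x − c: δQ = √(δw² + δx² + δc²) = √(1.09e+09 + 2.04e+09 + 7.51e+06) = 56000
Q = 641100, so δQ/Q = 56000/641100 = 0.0874.

8.74%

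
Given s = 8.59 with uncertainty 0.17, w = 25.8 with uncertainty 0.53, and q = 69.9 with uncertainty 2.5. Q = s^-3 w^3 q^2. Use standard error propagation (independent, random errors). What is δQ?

Products/powers → add relative errors in quadrature, weighted by exponent:
  (-3·δs/s)² = (-3×0.0198)² = 0.00352;  (3·δw/w)² = (3×0.0205)² = 0.00380;  (2·δq/q)² = (2×0.0358)² = 0.00512
δQ/Q = √(0.0124) = 0.112
Q = 1.32e+05, so δQ = 0.112 × 1.32e+05 = 14800.

14800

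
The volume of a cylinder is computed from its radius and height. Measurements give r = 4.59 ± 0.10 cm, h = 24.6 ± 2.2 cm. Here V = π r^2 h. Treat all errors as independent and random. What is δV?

162 cm^3

Each factor contributes (exponent × relative error)² to (δV/V)²:
  (2·δr/r)² = (2×0.0218)² = 0.00190;  (1·δh/h)² = (1×0.0894)² = 0.00800
δV/V = √(0.00990) = 0.0995
V = 1630 cm^3, so δV = 0.0995 × 1630 = 162 cm^3.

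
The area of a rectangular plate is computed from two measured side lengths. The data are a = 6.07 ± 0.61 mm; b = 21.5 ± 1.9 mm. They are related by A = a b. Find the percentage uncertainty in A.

13.4%

Products/powers → add relative errors in quadrature, weighted by exponent:
  (1·δa/a)² = (1×0.100)² = 0.0101;  (1·δb/b)² = (1×0.0884)² = 0.00781
δA/A = √(0.0179) = 0.134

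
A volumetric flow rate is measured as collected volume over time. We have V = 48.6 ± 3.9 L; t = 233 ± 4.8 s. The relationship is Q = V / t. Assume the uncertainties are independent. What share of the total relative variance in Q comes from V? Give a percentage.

(δQ/Q)² = (1·δV/V)² + (-1·δt/t)²
  V term: (1×0.0802)² = 0.00644
  t term: (-1×0.0206)² = 0.000424
Total = 0.00686. Share from V = 0.00644/0.00686 = 0.938.

93.8%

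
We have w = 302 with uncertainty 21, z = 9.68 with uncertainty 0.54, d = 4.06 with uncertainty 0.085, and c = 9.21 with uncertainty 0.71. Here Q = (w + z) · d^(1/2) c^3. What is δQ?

1.18e+05

Let u = w + z = 312. δu = √(δw² + δz²) = √(441 + 0.292) = 21.0, so δu/u = 0.0674.
Q is then a monomial in u, d, c:
δQ/Q = √((δu/u)² + (½·δd/d)² + (3·δc/c)²) = √(0.00454 + 0.000110 + 0.0535) = 0.241
Q = 4.91e+05, so δQ = 0.241 × 4.91e+05 = 1.18e+05.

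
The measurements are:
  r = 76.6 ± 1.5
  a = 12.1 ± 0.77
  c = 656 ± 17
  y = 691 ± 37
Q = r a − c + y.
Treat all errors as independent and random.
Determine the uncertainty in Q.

73.9

Let p = r·a = 927. δp/p = √((1·δr/r)² + (1·δa/a)²) = √(0.000383 + 0.00405) = 0.0666, so δp = 61.7.
Q = p − c + y: δQ = √(δp² + δc² + δy²) = √(3810 + 289 + 1370) = 73.9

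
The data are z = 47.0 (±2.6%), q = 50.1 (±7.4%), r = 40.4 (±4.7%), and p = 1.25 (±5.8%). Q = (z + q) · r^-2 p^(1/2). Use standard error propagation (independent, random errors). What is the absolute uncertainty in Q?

0.00707

Let u = z + q = 97.1. δu = √(δz² + δq²) = √(1.49 + 13.7) = 3.90, so δu/u = 0.0402.
Q is then a monomial in u, r, p:
δQ/Q = √((δu/u)² + (-2·δr/r)² + (½·δp/p)²) = √(0.00162 + 0.00884 + 0.000841) = 0.106
Q = 0.0665, so δQ = 0.106 × 0.0665 = 0.00707.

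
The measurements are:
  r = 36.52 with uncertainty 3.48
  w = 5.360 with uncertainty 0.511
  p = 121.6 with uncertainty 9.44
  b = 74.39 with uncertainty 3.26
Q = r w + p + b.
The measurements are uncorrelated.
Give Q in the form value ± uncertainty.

Let h = r·w = 195.7. δh/h = √((1·δr/r)² + (1·δw/w)²) = √(0.00908 + 0.00909) = 0.135, so δh = 26.4.
Q = h + p + b: δQ = √(δh² + δp² + δb²) = √(696 + 89.1 + 10.6) = 28.2
Q = 391.7.

391.7 ± 28.2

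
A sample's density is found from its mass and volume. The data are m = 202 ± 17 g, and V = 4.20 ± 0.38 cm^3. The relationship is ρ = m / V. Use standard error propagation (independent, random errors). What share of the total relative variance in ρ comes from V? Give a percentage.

53.6%

(δρ/ρ)² = (1·δm/m)² + (-1·δV/V)²
  m term: (1×0.0842)² = 0.00708
  V term: (-1×0.0905)² = 0.00819
Total = 0.0153. Share from V = 0.00819/0.0153 = 0.536.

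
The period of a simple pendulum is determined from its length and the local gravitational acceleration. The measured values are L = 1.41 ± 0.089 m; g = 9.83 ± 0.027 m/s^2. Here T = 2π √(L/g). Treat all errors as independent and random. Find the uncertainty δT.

0.0752 s

For a monomial T ∝ L^(1/2), g^(-1/2), fractional errors add in quadrature:
  (½·δL/L)² = (0.5×0.0631)² = 0.000996;  (−½·δg/g)² = (-0.5×0.00275)² = 1.89e-06
δT/T = √(0.000998) = 0.0316
T = 2.38 s, so δT = 0.0316 × 2.38 = 0.0752 s.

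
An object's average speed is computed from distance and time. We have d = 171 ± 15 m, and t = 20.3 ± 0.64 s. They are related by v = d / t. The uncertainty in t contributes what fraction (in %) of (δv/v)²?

(δv/v)² = (1·δd/d)² + (-1·δt/t)²
  d term: (1×0.0877)² = 0.00769
  t term: (-1×0.0315)² = 0.000994
Total = 0.00869. Share from t = 0.000994/0.00869 = 0.114.

11.4%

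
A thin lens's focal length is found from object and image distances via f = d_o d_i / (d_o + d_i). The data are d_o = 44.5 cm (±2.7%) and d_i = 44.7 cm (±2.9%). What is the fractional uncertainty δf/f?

0.0198

∂f/∂d_o = (d_i/(d_o+d_i))² = 0.251;  ∂f/∂d_i = (d_o/(d_o+d_i))² = 0.249
δf = √((∂f/∂d_o · δd_o)² + (∂f/∂d_i · δd_i)²) = √(0.0910 + 0.104) = 0.442 cm
f = 22.3 cm, so δf/f = 0.442/22.3 = 0.0198.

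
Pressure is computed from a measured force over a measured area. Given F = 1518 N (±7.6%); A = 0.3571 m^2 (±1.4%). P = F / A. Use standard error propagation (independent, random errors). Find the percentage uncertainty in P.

Relative error in a monomial: (δP/P)² = Σ (nᵢ · δxᵢ/xᵢ)².
  (1·δF/F)² = (1×0.0760)² = 0.00578;  (-1·δA/A)² = (-1×0.0140)² = 0.000196
δP/P = √(0.00597) = 0.0773

7.73%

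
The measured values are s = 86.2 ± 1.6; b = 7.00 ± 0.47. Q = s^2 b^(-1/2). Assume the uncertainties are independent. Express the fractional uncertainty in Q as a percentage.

5.01%

Products/powers → add relative errors in quadrature, weighted by exponent:
  (2·δs/s)² = (2×0.0186)² = 0.00138;  (−½·δb/b)² = (-0.5×0.0671)² = 0.00113
δQ/Q = √(0.00251) = 0.0501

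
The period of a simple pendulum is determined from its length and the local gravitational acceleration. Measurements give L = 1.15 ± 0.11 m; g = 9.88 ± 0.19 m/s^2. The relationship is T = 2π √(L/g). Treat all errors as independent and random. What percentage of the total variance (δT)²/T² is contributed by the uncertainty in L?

96.1%

(δT/T)² = (½·δL/L)² + (−½·δg/g)²
  L term: (0.5×0.0957)² = 0.00229
  g term: (-0.5×0.0192)² = 9.25e-05
Total = 0.00238. Share from L = 0.00229/0.00238 = 0.961.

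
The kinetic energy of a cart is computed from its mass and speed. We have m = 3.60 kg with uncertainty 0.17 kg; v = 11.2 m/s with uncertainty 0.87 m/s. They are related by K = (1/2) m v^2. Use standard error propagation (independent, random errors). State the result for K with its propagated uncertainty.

226 ± 36.7 J

K is a product of powers, so relative uncertainties combine in quadrature:
  (1·δm/m)² = (1×0.0472)² = 0.00223;  (2·δv/v)² = (2×0.0777)² = 0.0241
δK/K = √(0.0264) = 0.162
K = 226 J, so δK = 0.162 × 226 = 36.7 J.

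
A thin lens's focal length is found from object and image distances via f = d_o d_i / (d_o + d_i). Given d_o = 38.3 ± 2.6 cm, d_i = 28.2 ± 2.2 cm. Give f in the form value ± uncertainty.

16.2 ± 0.867 cm

∂f/∂d_o = (d_i/(d_o+d_i))² = 0.180;  ∂f/∂d_i = (d_o/(d_o+d_i))² = 0.332
δf = √((∂f/∂d_o · δd_o)² + (∂f/∂d_i · δd_i)²) = √(0.219 + 0.533) = 0.867 cm
f = 16.2 cm.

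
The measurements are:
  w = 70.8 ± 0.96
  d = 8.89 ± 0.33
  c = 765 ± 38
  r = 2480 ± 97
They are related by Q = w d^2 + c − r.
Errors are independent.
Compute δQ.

Let p = w·d^2 = 5600. δp/p = √((1·δw/w)² + (2·δd/d)²) = √(0.000184 + 0.00551) = 0.0755, so δp = 422.
Q = p + c − r: δQ = √(δp² + δc² + δr²) = √(1.78e+05 + 1440 + 9410) = 435

435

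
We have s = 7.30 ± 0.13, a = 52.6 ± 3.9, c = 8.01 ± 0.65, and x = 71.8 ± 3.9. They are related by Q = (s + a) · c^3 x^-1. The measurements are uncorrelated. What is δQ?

111

Let u = s + a = 59.9. δu = √(δs² + δa²) = √(0.0169 + 15.2) = 3.90, so δu/u = 0.0651.
Q is then a monomial in u, c, x:
δQ/Q = √((δu/u)² + (3·δc/c)² + (-1·δx/x)²) = √(0.00424 + 0.0593 + 0.00295) = 0.258
Q = 429, so δQ = 0.258 × 429 = 111.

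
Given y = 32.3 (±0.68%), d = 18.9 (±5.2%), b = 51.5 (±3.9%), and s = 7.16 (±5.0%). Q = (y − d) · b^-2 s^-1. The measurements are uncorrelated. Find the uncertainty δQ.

8.42e-05

Let u = y − d = 13.4. δu = √(δy² + δd²) = √(0.0482 + 0.966) = 1.01, so δu/u = 0.0752.
Q is then a monomial in u, b, s:
δQ/Q = √((δu/u)² + (-2·δb/b)² + (-1·δs/s)²) = √(0.00565 + 0.00608 + 0.00250) = 0.119
Q = 0.000706, so δQ = 0.119 × 0.000706 = 8.42e-05.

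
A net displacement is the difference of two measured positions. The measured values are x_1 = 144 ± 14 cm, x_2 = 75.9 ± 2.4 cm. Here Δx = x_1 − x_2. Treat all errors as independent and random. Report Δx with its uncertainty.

68.1 ± 14.2 cm

Each term contributes (cᵢ δxᵢ)² to (δΔx)²:
  (δx_1)² = 196;  (δx_2)² = 5.76
δΔx = √(202) = 14.2 cm
Δx = 68.1 cm.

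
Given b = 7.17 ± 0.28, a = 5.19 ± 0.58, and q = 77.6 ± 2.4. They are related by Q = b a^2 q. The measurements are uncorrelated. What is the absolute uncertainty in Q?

For a monomial Q ∝ b, a^2, q, fractional errors add in quadrature:
  (1·δb/b)² = (1×0.0391)² = 0.00153;  (2·δa/a)² = (2×0.112)² = 0.0500;  (1·δq/q)² = (1×0.0309)² = 0.000957
δQ/Q = √(0.0524) = 0.229
Q = 15000, so δQ = 0.229 × 15000 = 3430.

3430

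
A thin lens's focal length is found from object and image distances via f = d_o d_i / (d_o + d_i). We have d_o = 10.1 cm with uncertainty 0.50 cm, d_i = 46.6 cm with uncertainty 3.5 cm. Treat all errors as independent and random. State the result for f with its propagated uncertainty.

8.30 ± 0.356 cm

∂f/∂d_o = (d_i/(d_o+d_i))² = 0.675;  ∂f/∂d_i = (d_o/(d_o+d_i))² = 0.0317
δf = √((∂f/∂d_o · δd_o)² + (∂f/∂d_i · δd_i)²) = √(0.114 + 0.0123) = 0.356 cm
f = 8.30 cm.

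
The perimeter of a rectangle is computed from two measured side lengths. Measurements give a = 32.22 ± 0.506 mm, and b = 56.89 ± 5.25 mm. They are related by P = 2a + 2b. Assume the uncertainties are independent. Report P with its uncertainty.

178.2 ± 10.5 mm

For a sum/difference, combine absolute errors in quadrature:
  (2·δa)² = 1.02;  (2·δb)² = 110
δP = √(111) = 10.5 mm
P = 178.2 mm.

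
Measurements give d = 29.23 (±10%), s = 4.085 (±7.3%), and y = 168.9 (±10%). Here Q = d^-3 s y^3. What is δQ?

339

Q is a product of powers, so relative uncertainties combine in quadrature:
  (-3·δd/d)² = (-3×0.100)² = 0.0900;  (1·δs/s)² = (1×0.0730)² = 0.00533;  (3·δy/y)² = (3×0.100)² = 0.0900
δQ/Q = √(0.185) = 0.430
Q = 788.1, so δQ = 0.430 × 788.1 = 339.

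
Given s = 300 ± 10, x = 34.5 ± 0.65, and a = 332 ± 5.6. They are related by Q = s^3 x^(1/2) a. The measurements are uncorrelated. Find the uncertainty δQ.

Relative error in a monomial: (δQ/Q)² = Σ (nᵢ · δxᵢ/xᵢ)².
  (3·δs/s)² = (3×0.0333)² = 0.0100;  (½·δx/x)² = (0.5×0.0188)² = 8.87e-05;  (1·δa/a)² = (1×0.0169)² = 0.000285
δQ/Q = √(0.0104) = 0.102
Q = 5.27e+10, so δQ = 0.102 × 5.27e+10 = 5.36e+09.

5.36e+09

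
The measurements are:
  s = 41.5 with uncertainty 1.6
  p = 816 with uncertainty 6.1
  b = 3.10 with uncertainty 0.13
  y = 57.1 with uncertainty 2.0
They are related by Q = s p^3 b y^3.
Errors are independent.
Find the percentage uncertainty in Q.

12.2%

Products/powers → add relative errors in quadrature, weighted by exponent:
  (1·δs/s)² = (1×0.0386)² = 0.00149;  (3·δp/p)² = (3×0.00748)² = 0.000503;  (1·δb/b)² = (1×0.0419)² = 0.00176;  (3·δy/y)² = (3×0.0350)² = 0.0110
δQ/Q = √(0.0148) = 0.122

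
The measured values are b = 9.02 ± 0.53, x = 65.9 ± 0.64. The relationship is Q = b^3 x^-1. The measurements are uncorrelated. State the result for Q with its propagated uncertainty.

Products/powers → add relative errors in quadrature, weighted by exponent:
  (3·δb/b)² = (3×0.0588)² = 0.0311;  (-1·δx/x)² = (-1×0.00971)² = 9.43e-05
δQ/Q = √(0.0312) = 0.177
Q = 11.1, so δQ = 0.177 × 11.1 = 1.97.

11.1 ± 1.97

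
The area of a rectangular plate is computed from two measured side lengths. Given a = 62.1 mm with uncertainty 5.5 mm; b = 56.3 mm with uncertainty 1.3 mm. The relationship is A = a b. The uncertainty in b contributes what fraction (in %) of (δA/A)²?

(δA/A)² = (1·δa/a)² + (1·δb/b)²
  a term: (1×0.0886)² = 0.00784
  b term: (1×0.0231)² = 0.000533
Total = 0.00838. Share from b = 0.000533/0.00838 = 0.0636.

6.36%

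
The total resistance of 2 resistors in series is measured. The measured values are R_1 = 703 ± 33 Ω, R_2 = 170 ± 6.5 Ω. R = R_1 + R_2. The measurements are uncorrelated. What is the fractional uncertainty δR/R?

Sums and differences: (δR)² = Σ (cᵢ δxᵢ)².
  (δR_1)² = 1090;  (δR_2)² = 42.2
δR = √(1130) = 33.6 Ω
R = 873 Ω, so δR/R = 33.6/873 = 0.0385.

0.0385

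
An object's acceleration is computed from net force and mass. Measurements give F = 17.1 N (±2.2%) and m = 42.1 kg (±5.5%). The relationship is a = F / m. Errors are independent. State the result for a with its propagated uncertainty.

Since a is a product/quotient, work with relative uncertainties:
  (1·δF/F)² = (1×0.0220)² = 0.000484;  (-1·δm/m)² = (-1×0.0550)² = 0.00302
δa/a = √(0.00351) = 0.0592
a = 0.406 m/s^2, so δa = 0.0592 × 0.406 = 0.0241 m/s^2.

0.406 ± 0.0241 m/s^2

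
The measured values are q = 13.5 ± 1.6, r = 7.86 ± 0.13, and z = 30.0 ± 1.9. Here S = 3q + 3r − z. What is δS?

5.18

S is a linear combination, so absolute uncertainties add in quadrature:
  (3·δq)² = 23.0;  (3·δr)² = 0.152;  (δz)² = 3.61
δS = √(26.8) = 5.18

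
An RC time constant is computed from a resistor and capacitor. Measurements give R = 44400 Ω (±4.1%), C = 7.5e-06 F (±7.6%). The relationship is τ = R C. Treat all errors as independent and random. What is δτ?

Since τ is a product/quotient, work with relative uncertainties:
  (1·δR/R)² = (1×0.0410)² = 0.00168;  (1·δC/C)² = (1×0.0760)² = 0.00578
δτ/τ = √(0.00746) = 0.0864
τ = 0.333 s, so δτ = 0.0864 × 0.333 = 0.0288 s.

0.0288 s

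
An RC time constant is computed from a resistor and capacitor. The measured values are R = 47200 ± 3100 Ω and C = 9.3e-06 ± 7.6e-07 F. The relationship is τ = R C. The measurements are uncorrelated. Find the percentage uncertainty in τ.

Since τ is a product/quotient, work with relative uncertainties:
  (1·δR/R)² = (1×0.0657)² = 0.00431;  (1·δC/C)² = (1×0.0817)² = 0.00668
δτ/τ = √(0.0110) = 0.105

10.5%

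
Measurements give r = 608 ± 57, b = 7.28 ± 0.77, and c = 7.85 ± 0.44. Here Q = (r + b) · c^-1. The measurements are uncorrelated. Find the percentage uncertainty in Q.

10.8%

Let u = r + b = 615. δu = √(δr² + δb²) = √(3250 + 0.593) = 57.0, so δu/u = 0.0926.
Q is then a monomial in u, c:
δQ/Q = √((δu/u)² + (-1·δc/c)²) = √(0.00858 + 0.00314) = 0.108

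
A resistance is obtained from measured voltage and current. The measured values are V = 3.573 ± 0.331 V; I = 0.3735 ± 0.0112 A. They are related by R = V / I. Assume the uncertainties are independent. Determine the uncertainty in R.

Products/powers → add relative errors in quadrature, weighted by exponent:
  (1·δV/V)² = (1×0.0926)² = 0.00858;  (-1·δI/I)² = (-1×0.0300)² = 0.000899
δR/R = √(0.00948) = 0.0974
R = 9.566 Ω, so δR = 0.0974 × 9.566 = 0.931 Ω.

0.931 Ω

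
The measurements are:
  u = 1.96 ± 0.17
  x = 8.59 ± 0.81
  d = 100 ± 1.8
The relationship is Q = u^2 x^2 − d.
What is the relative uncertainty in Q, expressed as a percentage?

Let p = u^2·x^2 = 283. δp/p = √((2·δu/u)² + (2·δx/x)²) = √(0.0301 + 0.0356) = 0.256, so δp = 72.6.
Q = p − d: δQ = √(δp² + δd²) = √(5280 + 3.24) = 72.7
Q = 183, so δQ/Q = 72.7/183 = 0.396.

39.6%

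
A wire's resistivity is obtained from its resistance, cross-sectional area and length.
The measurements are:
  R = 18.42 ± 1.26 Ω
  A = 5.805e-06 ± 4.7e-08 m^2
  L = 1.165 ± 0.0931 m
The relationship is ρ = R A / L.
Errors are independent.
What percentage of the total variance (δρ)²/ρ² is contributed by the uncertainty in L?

57.4%

(δρ/ρ)² = (1·δR/R)² + (1·δA/A)² + (-1·δL/L)²
  R term: (1×0.0684)² = 0.00468
  A term: (1×0.00810)² = 6.56e-05
  L term: (-1×0.0799)² = 0.00639
Total = 0.0111. Share from L = 0.00639/0.0111 = 0.574.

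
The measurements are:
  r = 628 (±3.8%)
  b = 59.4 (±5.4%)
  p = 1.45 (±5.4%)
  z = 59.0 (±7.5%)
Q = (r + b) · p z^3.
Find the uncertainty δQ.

Let u = r + b = 687. δu = √(δr² + δb²) = √(569 + 10.3) = 24.1, so δu/u = 0.0350.
Q is then a monomial in u, p, z:
δQ/Q = √((δu/u)² + (1·δp/p)² + (3·δz/z)²) = √(0.00123 + 0.00292 + 0.0506) = 0.234
Q = 2.05e+08, so δQ = 0.234 × 2.05e+08 = 4.79e+07.

4.79e+07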